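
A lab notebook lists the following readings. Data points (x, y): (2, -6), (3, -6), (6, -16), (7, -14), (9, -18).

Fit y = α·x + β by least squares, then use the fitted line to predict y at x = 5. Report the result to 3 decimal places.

ŷ = -11.253

Setting ∂/∂α … = 0 gives: 179·α + 27·β = -386;  27·α + 5·β = -60.
(Σx·x = 179, Σx = 27, Σ1 = 5, Σx·y = -386, Σy = -60.)
det = 179·5 − 27² = 166.
α = ((-386)·5 − 27·(-60))/166 = -155/83; β = (179·(-60) − 27·(-386))/166 = -159/83.
At x = 5: ŷ = (-155/83)·(5) + (-159/83)·(1) = -934/83.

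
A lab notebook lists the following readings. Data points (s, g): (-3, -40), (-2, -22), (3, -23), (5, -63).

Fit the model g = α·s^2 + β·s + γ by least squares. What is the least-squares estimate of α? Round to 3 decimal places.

From the data, Σs^2·s^2 = 803, Σs^2·s = 117, Σs^2 = 47, Σs·s = 47, Σs = 3, Σ1 = 4.
And Σs^2·g = -2230, Σs·g = -220, Σg = -148.
Normal equations: [[803, 117, 47]; [117, 47, 3]; [47, 3, 4]]·[α, β, γ]ᵀ = [-2230, -220, -148]ᵀ.
Inverting the 3×3 Gram matrix, [α, β, γ]ᵀ = [-26123/9076, 25615/9076, -24039/4538]ᵀ.

α = -2.878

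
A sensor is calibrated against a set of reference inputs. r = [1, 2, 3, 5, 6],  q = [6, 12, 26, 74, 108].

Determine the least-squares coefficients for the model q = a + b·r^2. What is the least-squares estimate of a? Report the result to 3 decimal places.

a = 0.972

The normal system AᵀA·[a, b]ᵀ = Aᵀq is [[5, 75]; [75, 2019]]·[a, b]ᵀ = [226, 6026]ᵀ.
Eliminating b: 2019·(row 1) − 75·(row 2) gives 4470·a = 2019·226 − 75·6026 = 4344, so a = 724/745.
Then b = (6026 − 75·(724/745))/2019 = 1318/447.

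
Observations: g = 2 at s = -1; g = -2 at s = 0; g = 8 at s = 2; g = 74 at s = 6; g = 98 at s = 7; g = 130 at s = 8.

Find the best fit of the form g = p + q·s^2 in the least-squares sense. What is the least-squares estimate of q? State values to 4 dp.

q = 2.0385

The normal equations are: 6·p + 154·q = 310;  154·p + 7810·q = 15820.
(Σ1 = 6, Σs^2 = 154, Σs^2·s^2 = 7810, Σg = 310, Σs^2·g = 15820.)
Eliminating q: 7810·(row 1) − 154·(row 2) gives 23144·p = 7810·310 − 154·15820 = -15180, so p = -345/526.
Then q = (15820 − 154·(-345/526))/7810 = 11795/5786.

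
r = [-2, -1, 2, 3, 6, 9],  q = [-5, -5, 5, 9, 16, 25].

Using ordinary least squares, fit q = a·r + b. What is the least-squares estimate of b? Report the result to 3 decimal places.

b = -0.511

Sums needed: Σr·r = 135, Σr = 17, Σ1 = 6.
For Mᵀq: Σr·q = 373, Σq = 45.
MᵀM·[a, b]ᵀ = Mᵀq becomes [[135, 17]; [17, 6]]·[a, b]ᵀ = [373, 45]ᵀ.
Eliminating b: 6·(row 1) − 17·(row 2) gives 521·a = 6·373 − 17·45 = 1473, so a = 1473/521.
Then b = (45 − 17·(1473/521))/6 = -266/521.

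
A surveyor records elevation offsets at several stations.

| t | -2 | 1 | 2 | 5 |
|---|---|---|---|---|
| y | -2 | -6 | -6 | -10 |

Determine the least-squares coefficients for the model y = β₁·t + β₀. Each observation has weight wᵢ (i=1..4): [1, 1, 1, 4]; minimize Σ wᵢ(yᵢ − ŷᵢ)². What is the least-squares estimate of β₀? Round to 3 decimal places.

The normal system MᵀWM·[β₁, β₀]ᵀ = MᵀWy is [[109, 21]; [21, 7]]·[β₁, β₀]ᵀ = [-214, -54]ᵀ.
Δ = 109·7 − 21² = 322.
β₁ = ((-214)·7 − 21·(-54))/322 = -26/23; β₀ = (109·(-54) − 21·(-214))/322 = -696/161.

β₀ = -4.323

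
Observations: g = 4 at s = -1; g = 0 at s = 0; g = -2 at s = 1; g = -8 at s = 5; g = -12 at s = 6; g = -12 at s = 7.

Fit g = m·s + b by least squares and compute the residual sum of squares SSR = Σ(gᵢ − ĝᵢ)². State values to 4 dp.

SSR = 5.7241

With design matrix M, MᵀM = [[112, 18]; [18, 6]] and Mᵀg = [-202, -30]ᵀ.
det = 112·6 − 18² = 348.
m = ((-202)·6 − 18·(-30))/348 = -56/29; b = (112·(-30) − 18·(-202))/348 = 23/29.
Residuals: 37/29, -23/29, -25/29, 25/29, -35/29, 21/29; SSR = 166/29.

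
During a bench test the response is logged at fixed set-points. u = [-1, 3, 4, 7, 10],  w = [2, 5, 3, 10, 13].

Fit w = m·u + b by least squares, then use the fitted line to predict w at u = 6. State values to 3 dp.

The normal system AᵀA·[m, b]ᵀ = Aᵀw is [[175, 23]; [23, 5]]·[m, b]ᵀ = [225, 33]ᵀ.
Δ = 175·5 − 23² = 346.
m = (225·5 − 23·33)/346 = 183/173; b = (175·33 − 23·225)/346 = 300/173.
At u = 6: ŵ = (183/173)·(6) + (300/173)·(1) = 1398/173.

ŵ = 8.081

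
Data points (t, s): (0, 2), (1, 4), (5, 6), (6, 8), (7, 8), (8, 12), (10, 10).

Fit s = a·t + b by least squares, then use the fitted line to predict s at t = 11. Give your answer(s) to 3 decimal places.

Entries of XᵀX: Σt·t = 275, Σt = 37, Σ1 = 7.
Moment sums: Σt·s = 334, Σs = 50.
XᵀX·[a, b]ᵀ = Xᵀs becomes [[275, 37]; [37, 7]]·[a, b]ᵀ = [334, 50]ᵀ.
Eliminating b: 7·(row 1) − 37·(row 2) gives 556·a = 7·334 − 37·50 = 488, so a = 122/139.
Then b = (50 − 37·(122/139))/7 = 348/139.
At t = 11: ŝ = (122/139)·(11) + (348/139)·(1) = 1690/139.

ŝ = 12.158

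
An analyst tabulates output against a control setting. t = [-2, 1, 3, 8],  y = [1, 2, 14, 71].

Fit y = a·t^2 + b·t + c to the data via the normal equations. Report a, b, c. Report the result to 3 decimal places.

Setting ∂/∂a … = 0 gives: 4194·a + 532·b + 78·c = 4676;  532·a + 78·b + 10·c = 610;  78·a + 10·b + 4·c = 88.
(Σt^2·t^2 = 4194, Σt^2·t = 532, Σt^2 = 78, Σt·t = 78, Σt = 10, Σ1 = 4, Σt^2·y = 4676, Σt·y = 610, Σy = 88.)
Row-reducing yields a = 509/562, b = 899/562, c = 191/562.

a = 0.906, b = 1.600, c = 0.340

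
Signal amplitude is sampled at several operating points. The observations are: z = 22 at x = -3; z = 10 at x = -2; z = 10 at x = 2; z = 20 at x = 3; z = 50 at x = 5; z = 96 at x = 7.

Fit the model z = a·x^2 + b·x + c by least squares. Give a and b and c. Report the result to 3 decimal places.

Forming MᵀM = [[3220, 468, 100]; [468, 100, 12]; [100, 12, 6]] and Mᵀz = [6412, 916, 208]ᵀ gives MᵀM·[a, b, c]ᵀ = Mᵀz.
Solving the 3×3 system (Gaussian elimination) gives a = 8423/4334, b = -1189/4334, c = 6120/2167.

a = 1.943, b = -0.274, c = 2.824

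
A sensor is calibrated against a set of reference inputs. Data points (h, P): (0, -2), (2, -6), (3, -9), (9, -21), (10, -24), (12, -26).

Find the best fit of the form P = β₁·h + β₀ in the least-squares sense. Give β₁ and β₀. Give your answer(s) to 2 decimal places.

From the data, Σh·h = 338, Σh = 36, Σ1 = 6.
Right-hand side: Σh·P = -780, ΣP = -88.
So AᵀA·[β₁, β₀]ᵀ = AᵀP: [[338, 36]; [36, 6]]·[β₁, β₀]ᵀ = [-780, -88]ᵀ.
det = 338·6 − 36² = 732.
β₁ = ((-780)·6 − 36·(-88))/732 = -126/61; β₀ = (338·(-88) − 36·(-780))/732 = -416/183.

β₁ = -2.07, β₀ = -2.27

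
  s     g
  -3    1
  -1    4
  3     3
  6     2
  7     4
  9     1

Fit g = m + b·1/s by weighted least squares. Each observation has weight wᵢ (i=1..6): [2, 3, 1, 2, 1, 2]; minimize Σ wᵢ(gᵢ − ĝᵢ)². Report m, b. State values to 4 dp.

Normal-equation sums: Σwᵢ·1 = 11, Σwᵢ·1/s = -166/63, Σwᵢ·1/s·1/s = 27259/7938.
For XᵀWg: Σwᵢ·g = 27, Σwᵢ·1/s·g = -643/63.
Normal equations: [[11, -166/63]; [-166/63, 27259/7938]]·[m, b]ᵀ = [27, -643/63]ᵀ.
Δ = 11·(27259/7938) − (-166/63)² = 27193/882.
m = (27·(27259/7938) − (-166/63)·(-643/63))/(27193/882) = 522517/244737; b = (11·(-643/63) − (-166/63)·27)/(27193/882) = -36274/27193.

m = 2.1350, b = -1.3339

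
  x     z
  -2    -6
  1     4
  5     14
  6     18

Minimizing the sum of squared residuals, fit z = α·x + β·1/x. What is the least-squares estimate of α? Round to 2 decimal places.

α = 2.88

With design matrix A, AᵀA = [[66, 4]; [4, 593/450]] and Aᵀz = [194, 64/5]ᵀ.
Eliminating β: (593/450)·(row 1) − 4·(row 2) gives (5323/75)·α = (593/450)·194 − 4·(64/5) = 46001/225, so α = 46001/15969.
Then β = ((64/5) − 4·(46001/15969))/(593/450) = 5160/5323.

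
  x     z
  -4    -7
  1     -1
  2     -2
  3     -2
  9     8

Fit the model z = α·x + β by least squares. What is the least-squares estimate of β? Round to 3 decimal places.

β = -3.279

The normal equations are: 111·α + 11·β = 89;  11·α + 5·β = -4.
Determinant 111·5 − 11² = 434.
α = (89·5 − 11·(-4))/434 = 489/434; β = (111·(-4) − 11·89)/434 = -1423/434.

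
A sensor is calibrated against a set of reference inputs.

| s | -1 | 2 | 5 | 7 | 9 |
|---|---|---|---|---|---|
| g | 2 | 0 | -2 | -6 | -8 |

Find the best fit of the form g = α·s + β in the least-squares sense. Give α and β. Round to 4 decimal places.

From the data, Σs·s = 160, Σs = 22, Σ1 = 5.
Moment sums: Σs·g = -126, Σg = -14.
So MᵀM·[α, β]ᵀ = Mᵀg: [[160, 22]; [22, 5]]·[α, β]ᵀ = [-126, -14]ᵀ.
Δ = 160·5 − 22² = 316.
α = ((-126)·5 − 22·(-14))/316 = -161/158; β = (160·(-14) − 22·(-126))/316 = 133/79.

α = -1.0190, β = 1.6835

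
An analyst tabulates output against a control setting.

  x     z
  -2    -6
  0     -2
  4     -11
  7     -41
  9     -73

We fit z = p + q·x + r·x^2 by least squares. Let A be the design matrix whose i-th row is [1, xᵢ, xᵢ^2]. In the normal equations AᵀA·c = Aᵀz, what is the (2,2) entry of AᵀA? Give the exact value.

150

Row 2 ↔ basis x, column 2 ↔ basis x, so (AᵀA)_{2,2} = Σᵢ (x)·(x) = (-2)·(-2) + (0)·(0) + (4)·(4) + (7)·(7) + (9)·(9) = 150.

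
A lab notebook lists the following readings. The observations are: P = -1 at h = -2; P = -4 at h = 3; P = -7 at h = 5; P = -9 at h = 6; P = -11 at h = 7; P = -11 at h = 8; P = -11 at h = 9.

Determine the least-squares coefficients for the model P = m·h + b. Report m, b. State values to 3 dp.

m = -1.029, b = -2.421

From the data, Σh·h = 268, Σh = 36, Σ1 = 7.
Right-hand side: Σh·P = -363, ΣP = -54.
So XᵀX·[m, b]ᵀ = XᵀP: [[268, 36]; [36, 7]]·[m, b]ᵀ = [-363, -54]ᵀ.
Δ = 268·7 − 36² = 580.
m = ((-363)·7 − 36·(-54))/580 = -597/580; b = (268·(-54) − 36·(-363))/580 = -351/145.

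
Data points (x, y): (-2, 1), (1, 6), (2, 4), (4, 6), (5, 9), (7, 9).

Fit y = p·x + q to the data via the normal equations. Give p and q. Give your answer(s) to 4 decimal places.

p = 0.8820, q = 3.3344

Compute the Gram sums: Σx·x = 99, Σx = 17, Σ1 = 6.
Right-hand side: Σx·y = 144, Σy = 35.
Eliminating q: 6·(row 1) − 17·(row 2) gives 305·p = 6·144 − 17·35 = 269, so p = 269/305.
Then q = (35 − 17·(269/305))/6 = 1017/305.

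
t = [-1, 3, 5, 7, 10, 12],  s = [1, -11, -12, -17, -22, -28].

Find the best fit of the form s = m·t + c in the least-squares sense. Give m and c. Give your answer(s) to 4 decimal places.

m = -2.0982, c = -2.2440

The normal equations are: 328·m + 36·c = -769;  36·m + 6·c = -89.
Eliminating c: 6·(row 1) − 36·(row 2) gives 672·m = 6·(-769) − 36·(-89) = -1410, so m = -235/112.
Then c = ((-89) − 36·(-235/112))/6 = -377/168.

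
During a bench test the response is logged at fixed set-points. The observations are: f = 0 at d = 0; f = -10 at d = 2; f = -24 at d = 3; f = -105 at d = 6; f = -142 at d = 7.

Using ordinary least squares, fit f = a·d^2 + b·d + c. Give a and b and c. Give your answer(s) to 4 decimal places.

a = -3.0520, b = 0.9563, c = 0.1770

Forming AᵀA = [[3794, 594, 98]; [594, 98, 18]; [98, 18, 5]] and Aᵀf = [-10994, -1716, -281]ᵀ gives AᵀA·[a, b, c]ᵀ = Aᵀf.
Solving the 3×3 system (Gaussian elimination) gives a = -5103/1672, b = 1599/1672, c = 37/209.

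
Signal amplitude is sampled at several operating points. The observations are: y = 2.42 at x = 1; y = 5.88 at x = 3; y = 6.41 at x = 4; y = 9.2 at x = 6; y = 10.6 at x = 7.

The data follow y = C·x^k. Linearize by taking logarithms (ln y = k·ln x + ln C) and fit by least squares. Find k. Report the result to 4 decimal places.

k = 0.7455

With ln yᵢ as the transformed response and ln xᵢ as the regressor:
XᵀX = [[10.1257, 6.2226]; [6.2226, 5]], rhs = [13.0921, 9.0932]ᵀ  (here Σln x = 6.2226, Σ(ln x)² = 10.1257, Σln y = 9.0932, Σln x·ln y = 13.0921).
Δ = 10.1257·5 − (6.2226)² = 11.9082; k = (13.0921·5 − 6.2226·9.0932)/11.9082 = 0.74546, ln C = (10.1257·9.0932 − 6.2226·13.0921)/11.9082 = 0.89092.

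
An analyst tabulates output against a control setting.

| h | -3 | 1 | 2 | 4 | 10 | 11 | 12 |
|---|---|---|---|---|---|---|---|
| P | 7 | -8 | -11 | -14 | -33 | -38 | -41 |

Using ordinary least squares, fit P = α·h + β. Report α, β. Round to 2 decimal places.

Compute the Gram sums: Σh·h = 395, Σh = 37, Σ1 = 7.
For AᵀP: Σh·P = -1347, ΣP = -138.
Normal equations: [[395, 37]; [37, 7]]·[α, β]ᵀ = [-1347, -138]ᵀ.
det = 395·7 − 37² = 1396.
α = ((-1347)·7 − 37·(-138))/1396 = -4323/1396; β = (395·(-138) − 37·(-1347))/1396 = -4671/1396.

α = -3.10, β = -3.35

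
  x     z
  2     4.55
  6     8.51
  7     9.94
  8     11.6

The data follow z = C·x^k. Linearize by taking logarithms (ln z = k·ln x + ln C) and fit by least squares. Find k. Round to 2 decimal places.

k = 0.64

With ln zᵢ as the transformed response and ln xᵢ as the regressor:
Σln x = 6.5103, Σ(ln x)² = 11.8015, Σln z = 8.4039, Σln x·ln z = 14.4524.
Normal system: [[11.8015, 6.5103]; [6.5103, 4]]·[k, ln C]ᵀ = [14.4524, 8.4039]ᵀ.
Solving (det = 4.8225): k = 0.64238, ln C = 1.05547.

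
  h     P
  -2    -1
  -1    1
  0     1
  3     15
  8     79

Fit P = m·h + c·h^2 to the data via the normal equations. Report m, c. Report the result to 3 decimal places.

MᵀM·[m, c]ᵀ = MᵀP reads: 78·m + 530·c = 678;  530·m + 4194·c = 5188.
Eliminating c: 4194·(row 1) − 530·(row 2) gives 46232·m = 4194·678 − 530·5188 = 93892, so m = 23473/11558.
Then c = (5188 − 530·(23473/11558))/4194 = 11331/11558.

m = 2.031, c = 0.980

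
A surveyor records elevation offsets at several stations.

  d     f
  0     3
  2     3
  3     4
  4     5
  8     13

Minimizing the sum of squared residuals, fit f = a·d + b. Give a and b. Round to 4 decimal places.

Forming MᵀM = [[93, 17]; [17, 5]] and Mᵀf = [142, 28]ᵀ gives MᵀM·[a, b]ᵀ = Mᵀf.
Determinant 93·5 − 17² = 176.
a = (142·5 − 17·28)/176 = 117/88; b = (93·28 − 17·142)/176 = 95/88.

a = 1.3295, b = 1.0795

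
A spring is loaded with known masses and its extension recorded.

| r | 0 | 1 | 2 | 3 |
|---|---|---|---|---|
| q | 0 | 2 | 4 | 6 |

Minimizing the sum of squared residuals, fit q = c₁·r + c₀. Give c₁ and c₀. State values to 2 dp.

Forming MᵀM = [[14, 6]; [6, 4]] and Mᵀq = [28, 12]ᵀ gives MᵀM·[c₁, c₀]ᵀ = Mᵀq.
Determinant 14·4 − 6² = 20.
c₁ = (28·4 − 6·12)/20 = 2; c₀ = (14·12 − 6·28)/20 = 0.

c₁ = 2.00, c₀ = 0.00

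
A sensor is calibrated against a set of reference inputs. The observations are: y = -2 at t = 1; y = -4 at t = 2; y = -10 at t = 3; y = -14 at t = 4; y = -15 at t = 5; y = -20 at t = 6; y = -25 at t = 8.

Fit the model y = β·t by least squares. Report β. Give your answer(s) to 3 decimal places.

The normal system MᵀM·[β]ᵀ = Mᵀy is [[155]]·[β]ᵀ = [-491]ᵀ.
Hence β = -491 / 155 ≈ -3.16774.

β = -3.168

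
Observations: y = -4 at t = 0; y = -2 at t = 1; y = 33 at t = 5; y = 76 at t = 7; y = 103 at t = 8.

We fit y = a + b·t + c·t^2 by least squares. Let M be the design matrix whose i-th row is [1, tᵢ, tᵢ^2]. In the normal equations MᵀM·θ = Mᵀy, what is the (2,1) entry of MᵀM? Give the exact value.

Row 2 ↔ basis t, column 1 ↔ basis 1, so (MᵀM)_{2,1} = Σᵢ t = (0)·(1) + (1)·(1) + (5)·(1) + (7)·(1) + (8)·(1) = 21.

21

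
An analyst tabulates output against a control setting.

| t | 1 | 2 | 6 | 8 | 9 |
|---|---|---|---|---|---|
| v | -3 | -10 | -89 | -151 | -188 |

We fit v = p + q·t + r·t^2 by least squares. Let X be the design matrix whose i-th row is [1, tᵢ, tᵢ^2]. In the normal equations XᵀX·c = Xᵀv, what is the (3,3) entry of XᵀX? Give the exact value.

Row 3 ↔ basis t^2, column 3 ↔ basis t^2, so (XᵀX)_{3,3} = Σᵢ (t^2)·(t^2) = (1)·(1) + (4)·(4) + (36)·(36) + (64)·(64) + (81)·(81) = 11970.

11970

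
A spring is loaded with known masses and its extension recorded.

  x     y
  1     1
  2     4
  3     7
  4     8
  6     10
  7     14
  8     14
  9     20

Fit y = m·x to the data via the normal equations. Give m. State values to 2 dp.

m = 1.97

AᵀA·[m]ᵀ = Aᵀy reads: 260·m = 512.
(Σx·x = 260, Σx·y = 512.)
m = 512/260 = 1.96923.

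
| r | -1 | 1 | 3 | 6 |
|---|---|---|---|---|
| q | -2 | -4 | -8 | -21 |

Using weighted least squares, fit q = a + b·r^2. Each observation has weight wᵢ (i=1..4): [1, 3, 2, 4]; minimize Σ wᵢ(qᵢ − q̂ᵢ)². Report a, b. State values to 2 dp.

a = -3.15, b = -0.50

MᵀWM·[a, b]ᵀ = MᵀWq reads: 10·a + 166·b = -114;  166·a + 5350·b = -3182.
(Σwᵢ·1 = 10, Σwᵢ·r^2 = 166, Σwᵢ·r^2·r^2 = 5350, Σwᵢ·q = -114, Σwᵢ·r^2·q = -3182.)
Eliminating b: 5350·(row 1) − 166·(row 2) gives 25944·a = 5350·(-114) − 166·(-3182) = -81688, so a = -10211/3243.
Then b = ((-3182) − 166·(-10211/3243))/5350 = -1612/3243.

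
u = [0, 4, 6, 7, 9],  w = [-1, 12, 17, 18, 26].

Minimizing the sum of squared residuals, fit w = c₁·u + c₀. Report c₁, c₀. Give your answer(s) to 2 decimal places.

c₁ = 2.90, c₀ = -0.67

Sums needed: Σu·u = 182, Σu = 26, Σ1 = 5.
And Σu·w = 510, Σw = 72.
So MᵀM·[c₁, c₀]ᵀ = Mᵀw: [[182, 26]; [26, 5]]·[c₁, c₀]ᵀ = [510, 72]ᵀ.
Eliminating c₀: 5·(row 1) − 26·(row 2) gives 234·c₁ = 5·510 − 26·72 = 678, so c₁ = 113/39.
Then c₀ = (72 − 26·(113/39))/5 = -2/3.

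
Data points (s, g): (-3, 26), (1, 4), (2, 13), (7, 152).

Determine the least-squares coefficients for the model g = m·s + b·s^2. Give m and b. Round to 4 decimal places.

m = 0.4658, b = 3.0359

Setting ∂/∂m … = 0 gives: 63·m + 325·b = 1016;  325·m + 2499·b = 7738.
Eliminating b: 2499·(row 1) − 325·(row 2) gives 51812·m = 2499·1016 − 325·7738 = 24134, so m = 12067/25906.
Then b = (7738 − 325·(12067/25906))/2499 = 78647/25906.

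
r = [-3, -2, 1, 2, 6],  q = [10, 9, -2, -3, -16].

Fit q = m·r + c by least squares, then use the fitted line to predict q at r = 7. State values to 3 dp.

XᵀX·[m, c]ᵀ = Xᵀq reads: 54·m + 4·c = -152;  4·m + 5·c = -2.
det = 54·5 − 4² = 254.
m = ((-152)·5 − 4·(-2))/254 = -376/127; c = (54·(-2) − 4·(-152))/254 = 250/127.
At r = 7: q̂ = (-376/127)·(7) + (250/127)·(1) = -2382/127.

q̂ = -18.756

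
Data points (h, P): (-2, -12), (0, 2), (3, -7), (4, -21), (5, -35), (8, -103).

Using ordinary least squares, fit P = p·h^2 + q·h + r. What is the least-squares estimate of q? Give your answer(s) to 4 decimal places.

The normal system MᵀM·[p, q, r]ᵀ = MᵀP is [[5074, 720, 118]; [720, 118, 18]; [118, 18, 6]]·[p, q, r]ᵀ = [-7914, -1080, -176]ᵀ.
Inverting the 3×3 Gram matrix, [p, q, r]ᵀ = [-62204/31693, 82377/31693, 46553/31693]ᵀ.

q = 2.5992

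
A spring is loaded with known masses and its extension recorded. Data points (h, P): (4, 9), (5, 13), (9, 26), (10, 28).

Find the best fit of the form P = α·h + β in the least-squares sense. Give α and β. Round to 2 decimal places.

Setting ∂/∂α … = 0 gives: 222·α + 28·β = 615;  28·α + 4·β = 76.
(Σh·h = 222, Σh = 28, Σ1 = 4, Σh·P = 615, ΣP = 76.)
Δ = 222·4 − 28² = 104.
α = (615·4 − 28·76)/104 = 83/26; β = (222·76 − 28·615)/104 = -87/26.

α = 3.19, β = -3.35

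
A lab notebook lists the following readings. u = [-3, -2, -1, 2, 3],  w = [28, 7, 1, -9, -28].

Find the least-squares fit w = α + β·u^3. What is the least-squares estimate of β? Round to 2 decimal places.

β = -1.03

Compute the Gram sums: Σ1 = 5, Σu^3 = -1, Σu^3·u^3 = 1587.
Right-hand side: Σw = -1, Σu^3·w = -1641.
MᵀM·[α, β]ᵀ = Mᵀw becomes [[5, -1]; [-1, 1587]]·[α, β]ᵀ = [-1, -1641]ᵀ.
Δ = 5·1587 − (-1)² = 7934.
α = ((-1)·1587 − (-1)·(-1641))/7934 = -1614/3967; β = (5·(-1641) − (-1)·(-1))/7934 = -4103/3967.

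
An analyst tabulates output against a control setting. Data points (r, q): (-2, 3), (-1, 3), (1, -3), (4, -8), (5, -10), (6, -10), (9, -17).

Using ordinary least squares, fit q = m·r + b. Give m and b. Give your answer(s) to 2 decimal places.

m = -1.84, b = -0.20

Sums needed: Σr·r = 164, Σr = 22, Σ1 = 7.
And Σr·q = -307, Σq = -42.
MᵀM·[m, b]ᵀ = Mᵀq becomes [[164, 22]; [22, 7]]·[m, b]ᵀ = [-307, -42]ᵀ.
Determinant 164·7 − 22² = 664.
m = ((-307)·7 − 22·(-42))/664 = -1225/664; b = (164·(-42) − 22·(-307))/664 = -67/332.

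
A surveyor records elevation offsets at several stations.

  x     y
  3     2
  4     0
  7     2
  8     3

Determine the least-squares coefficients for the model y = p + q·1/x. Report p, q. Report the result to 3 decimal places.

Normal-equation sums: Σ1 = 4, Σ1/x = 143/168, Σ1/x·1/x = 5917/28224.
Right-hand side: Σy = 7, Σ1/x·y = 223/168.
Determinant 4·(5917/28224) − (143/168)² = 1073/9408.
p = (7·(5917/28224) − (143/168)·(223/168))/(1073/9408) = 9530/3219; q = (4·(223/168) − (143/168)·7)/(1073/9408) = -6104/1073.

p = 2.961, q = -5.689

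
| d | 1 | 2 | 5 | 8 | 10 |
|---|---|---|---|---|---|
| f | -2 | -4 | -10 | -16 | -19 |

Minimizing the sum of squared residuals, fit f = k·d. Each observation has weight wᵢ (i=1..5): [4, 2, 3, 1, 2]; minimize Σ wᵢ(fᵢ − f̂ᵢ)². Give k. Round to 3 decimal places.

k = -1.943

The normal system AᵀWA·[k]ᵀ = AᵀWf is [[351]]·[k]ᵀ = [-682]ᵀ.
Hence k = -682 / 351 ≈ -1.94302.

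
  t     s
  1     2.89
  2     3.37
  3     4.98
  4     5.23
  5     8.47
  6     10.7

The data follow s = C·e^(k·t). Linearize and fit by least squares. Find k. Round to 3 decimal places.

Let Y = ln s. Fitting Y = k·t + ln C by least squares:
AᵀA = [[91.0000, 21.0000]; [21.0000, 6]], rhs = [39.8291, 10.0428]ᵀ  (here Σt = 21.0000, Σ(t)² = 91.0000, Σln s = 10.0428, Σt·ln s = 39.8291).
Slope k = (n·Σt·ln s − Σt·Σln s)/(n·Σ(t)² − (Σt)²) = (6·39.8291 − 21.0000·10.0428)/105.0000 = 0.26739; ln C = (Σln s − k·Σt)/n = 0.73792.

k = 0.267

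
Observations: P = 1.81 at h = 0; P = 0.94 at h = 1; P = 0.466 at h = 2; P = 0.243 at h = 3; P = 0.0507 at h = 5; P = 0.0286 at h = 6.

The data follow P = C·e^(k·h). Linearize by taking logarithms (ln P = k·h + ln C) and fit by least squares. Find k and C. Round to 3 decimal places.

k = -0.704, C = 1.878

Linearized form: ln P = k·h + ln C. From the 6 transformed points,
AᵀA = [[75.0000, 17.0000]; [17.0000, 6]], rhs = [-42.0683, -8.1830]ᵀ  (here Σh = 17.0000, Σ(h)² = 75.0000, Σln P = -8.1830, Σh·ln P = -42.0683).
Δ = 75.0000·6 − (17.0000)² = 161.0000; k = (-42.0683·6 − 17.0000·-8.1830)/161.0000 = -0.70372, ln C = (75.0000·-8.1830 − 17.0000·-42.0683)/161.0000 = 0.63005, so C = exp(0.63005) = 1.87770.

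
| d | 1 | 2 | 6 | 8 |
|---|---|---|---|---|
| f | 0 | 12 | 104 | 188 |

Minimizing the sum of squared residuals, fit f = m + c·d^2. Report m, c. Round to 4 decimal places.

With design matrix M, MᵀM = [[4, 105]; [105, 5409]] and Mᵀf = [304, 15824]ᵀ.
Eliminating c: 5409·(row 1) − 105·(row 2) gives 10611·m = 5409·304 − 105·15824 = -17184, so m = -5728/3537.
Then c = (15824 − 105·(-5728/3537))/5409 = 31376/10611.

m = -1.6195, c = 2.9569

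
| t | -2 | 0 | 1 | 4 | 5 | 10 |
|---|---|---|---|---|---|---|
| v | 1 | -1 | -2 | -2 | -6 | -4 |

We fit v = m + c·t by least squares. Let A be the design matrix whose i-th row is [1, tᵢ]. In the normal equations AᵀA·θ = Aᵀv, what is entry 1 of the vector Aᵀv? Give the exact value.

Entry 1 ↔ basis 1, so (Aᵀv)_{1} = Σᵢ vᵢ = (1)·(1) + (1)·(-1) + (1)·(-2) + (1)·(-2) + (1)·(-6) + (1)·(-4) = -14.

-14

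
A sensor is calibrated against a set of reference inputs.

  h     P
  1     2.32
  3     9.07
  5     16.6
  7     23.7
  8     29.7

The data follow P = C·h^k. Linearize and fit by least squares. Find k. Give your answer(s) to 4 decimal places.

Taking logs, ln P = k·ln h + ln C, so regress ln P on ln h.
Sums: Σln h = 6.7334, Σ(ln h)² = 11.9079, Σln P = 12.4126, Σln h·ln P = 20.1554.
Normal system: [[11.9079, 6.7334]; [6.7334, 5]]·[k, ln C]ᵀ = [20.1554, 12.4126]ᵀ.
Slope k = (n·Σln h·ln P − Σln h·Σln P)/(n·Σ(ln h)² − (Σln h)²) = (5·20.1554 − 6.7334·12.4126)/14.2007 = 1.21108; ln C = (Σln P − k·Σln h)/n = 0.85158.

k = 1.2111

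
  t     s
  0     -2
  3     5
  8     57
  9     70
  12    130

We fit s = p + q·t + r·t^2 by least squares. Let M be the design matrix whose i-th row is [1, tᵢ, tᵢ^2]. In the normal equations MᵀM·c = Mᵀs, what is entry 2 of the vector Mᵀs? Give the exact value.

Entry 2 ↔ basis t, so (Mᵀs)_{2} = Σᵢ (t)·sᵢ = (0)·(-2) + (3)·(5) + (8)·(57) + (9)·(70) + (12)·(130) = 2661.

2661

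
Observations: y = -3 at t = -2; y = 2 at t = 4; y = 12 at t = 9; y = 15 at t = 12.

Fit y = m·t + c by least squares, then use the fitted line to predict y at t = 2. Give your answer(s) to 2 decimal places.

AᵀA·[m, c]ᵀ = Aᵀy reads: 245·m + 23·c = 302;  23·m + 4·c = 26.
det = 245·4 − 23² = 451.
m = (302·4 − 23·26)/451 = 610/451; c = (245·26 − 23·302)/451 = -576/451.
At t = 2: ŷ = (610/451)·(2) + (-576/451)·(1) = 644/451.

ŷ = 1.43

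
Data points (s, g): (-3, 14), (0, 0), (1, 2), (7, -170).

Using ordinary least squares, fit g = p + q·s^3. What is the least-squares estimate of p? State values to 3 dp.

p = 1.000

From the data, Σ1 = 4, Σs^3 = 317, Σs^3·s^3 = 118379.
Right-hand side: Σg = -154, Σs^3·g = -58686.
Normal equations: [[4, 317]; [317, 118379]]·[p, q]ᵀ = [-154, -58686]ᵀ.
Eliminating q: 118379·(row 1) − 317·(row 2) gives 373027·p = 118379·(-154) − 317·(-58686) = 373096, so p = 373096/373027.
Then q = ((-58686) − 317·(373096/373027))/118379 = -185926/373027.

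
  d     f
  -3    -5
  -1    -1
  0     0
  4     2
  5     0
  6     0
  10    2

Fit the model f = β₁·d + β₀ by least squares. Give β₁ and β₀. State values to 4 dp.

β₁ = 0.4032, β₀ = -1.4954

Compute the Gram sums: Σd·d = 187, Σd = 21, Σ1 = 7.
Right-hand side: Σd·f = 44, Σf = -2.
Δ = 187·7 − 21² = 868.
β₁ = (44·7 − 21·(-2))/868 = 25/62; β₀ = (187·(-2) − 21·44)/868 = -649/434.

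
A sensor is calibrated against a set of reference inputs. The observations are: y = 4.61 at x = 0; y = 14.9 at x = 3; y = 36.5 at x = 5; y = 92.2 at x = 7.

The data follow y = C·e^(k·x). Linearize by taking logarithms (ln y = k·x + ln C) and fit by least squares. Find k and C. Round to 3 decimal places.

k = 0.428, C = 4.409

Linearized form: ln y = k·x + ln C. From the 4 transformed points,
Over the data: Σx = 15.0000, Σ(x)² = 83.0000, Σln y = 12.3509, Σx·ln y = 57.7584.
Normal system: [[83.0000, 15.0000]; [15.0000, 4]]·[k, ln C]ᵀ = [57.7584, 12.3509]ᵀ.
Solving (det = 107.0000): k = 0.42776, ln C = 1.48361, so C = exp(1.48361) = 4.40882.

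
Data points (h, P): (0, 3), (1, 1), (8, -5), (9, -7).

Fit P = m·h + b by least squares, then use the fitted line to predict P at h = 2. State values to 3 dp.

P̂ = 0.538

From the data, Σh·h = 146, Σh = 18, Σ1 = 4.
And Σh·P = -102, ΣP = -8.
Normal equations: [[146, 18]; [18, 4]]·[m, b]ᵀ = [-102, -8]ᵀ.
Eliminating b: 4·(row 1) − 18·(row 2) gives 260·m = 4·(-102) − 18·(-8) = -264, so m = -66/65.
Then b = ((-8) − 18·(-66/65))/4 = 167/65.
At h = 2: P̂ = (-66/65)·(2) + (167/65)·(1) = 7/13.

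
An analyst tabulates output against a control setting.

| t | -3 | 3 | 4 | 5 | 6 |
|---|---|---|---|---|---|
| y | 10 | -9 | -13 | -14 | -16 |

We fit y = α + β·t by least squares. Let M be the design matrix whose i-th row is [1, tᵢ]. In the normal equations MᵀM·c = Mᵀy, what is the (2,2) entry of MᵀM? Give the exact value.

95

Row 2 ↔ basis t, column 2 ↔ basis t, so (MᵀM)_{2,2} = Σᵢ (t)·(t) = (-3)·(-3) + (3)·(3) + (4)·(4) + (5)·(5) + (6)·(6) = 95.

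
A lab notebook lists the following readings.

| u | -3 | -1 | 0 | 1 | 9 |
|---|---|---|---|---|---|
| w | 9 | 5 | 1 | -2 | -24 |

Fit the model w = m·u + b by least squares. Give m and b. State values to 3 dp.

m = -2.792, b = 1.151

From the data, Σu·u = 92, Σu = 6, Σ1 = 5.
Right-hand side: Σu·w = -250, Σw = -11.
Normal equations: [[92, 6]; [6, 5]]·[m, b]ᵀ = [-250, -11]ᵀ.
Determinant 92·5 − 6² = 424.
m = ((-250)·5 − 6·(-11))/424 = -148/53; b = (92·(-11) − 6·(-250))/424 = 61/53.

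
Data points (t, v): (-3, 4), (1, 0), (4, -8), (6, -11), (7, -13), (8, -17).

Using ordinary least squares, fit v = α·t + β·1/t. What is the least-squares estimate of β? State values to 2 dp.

β = 2.33

Compute the Gram sums: Σt·t = 175, Σt·1/t = 6, Σ1/t·1/t = 34925/28224.
Moment sums: Σt·v = -337, Σ1/t·v = -1537/168.
Normal equations: [[175, 6]; [6, 34925/28224]]·[α, β]ᵀ = [-337, -1537/168]ᵀ.
det = 175·(34925/28224) − 6² = 727973/4032.
α = ((-337)·(34925/28224) − 6·(-1537/168))/(727973/4032) = -10220429/5095811; β = (175·(-1537/168) − 6·(-337))/(727973/4032) = 1697304/727973.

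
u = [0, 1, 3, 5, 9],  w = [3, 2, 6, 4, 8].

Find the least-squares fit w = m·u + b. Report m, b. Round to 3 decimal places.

Forming XᵀX = [[116, 18]; [18, 5]] and Xᵀw = [112, 23]ᵀ gives XᵀX·[m, b]ᵀ = Xᵀw.
Eliminating b: 5·(row 1) − 18·(row 2) gives 256·m = 5·112 − 18·23 = 146, so m = 73/128.
Then b = (23 − 18·(73/128))/5 = 163/64.

m = 0.570, b = 2.547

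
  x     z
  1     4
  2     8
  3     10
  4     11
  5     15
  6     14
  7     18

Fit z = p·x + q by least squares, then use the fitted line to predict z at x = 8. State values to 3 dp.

Setting ∂/∂p … = 0 gives: 140·p + 28·q = 379;  28·p + 7·q = 80.
Eliminating q: 7·(row 1) − 28·(row 2) gives 196·p = 7·379 − 28·80 = 413, so p = 59/28.
Then q = (80 − 28·(59/28))/7 = 3.
At x = 8: ẑ = (59/28)·(8) + (3)·(1) = 139/7.

ẑ = 19.857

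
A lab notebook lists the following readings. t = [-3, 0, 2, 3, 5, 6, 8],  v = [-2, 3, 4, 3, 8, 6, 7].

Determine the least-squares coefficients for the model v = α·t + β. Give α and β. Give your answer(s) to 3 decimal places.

AᵀA·[α, β]ᵀ = Aᵀv reads: 147·α + 21·β = 155;  21·α + 7·β = 29.
(Σt·t = 147, Σt = 21, Σ1 = 7, Σt·v = 155, Σv = 29.)
Determinant 147·7 − 21² = 588.
α = (155·7 − 21·29)/588 = 17/21; β = (147·29 − 21·155)/588 = 12/7.

α = 0.810, β = 1.714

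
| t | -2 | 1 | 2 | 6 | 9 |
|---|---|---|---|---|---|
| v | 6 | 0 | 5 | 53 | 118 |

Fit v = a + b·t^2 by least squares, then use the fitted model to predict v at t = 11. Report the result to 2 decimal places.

v̂ = 177.08

From the data, Σ1 = 5, Σt^2 = 126, Σt^2·t^2 = 7890.
And Σv = 182, Σt^2·v = 11510.
So AᵀA·[a, b]ᵀ = Aᵀv: [[5, 126]; [126, 7890]]·[a, b]ᵀ = [182, 11510]ᵀ.
det = 5·7890 − 126² = 23574.
a = (182·7890 − 126·11510)/23574 = -2380/3929; b = (5·11510 − 126·182)/23574 = 17309/11787.
At t = 11: v̂ = (-2380/3929)·(1) + (17309/11787)·(121) = 2087249/11787.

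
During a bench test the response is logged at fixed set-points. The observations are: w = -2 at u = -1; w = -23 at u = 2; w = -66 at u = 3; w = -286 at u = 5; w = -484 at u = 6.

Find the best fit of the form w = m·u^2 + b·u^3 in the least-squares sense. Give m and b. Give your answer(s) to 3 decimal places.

Compute the Gram sums: Σu^2·u^2 = 2019, Σu^2·u^3 = 11175, Σu^3·u^3 = 63075.
Moment sums: Σu^2·w = -25262, Σu^3·w = -142258.
Normal equations: [[2019, 11175]; [11175, 63075]]·[m, b]ᵀ = [-25262, -142258]ᵀ.
Eliminating b: 63075·(row 1) − 11175·(row 2) gives 2467800·m = 63075·(-25262) − 11175·(-142258) = -3667500, so m = -4075/2742.
Then b = ((-142258) − 11175·(-4075/2742))/63075 = -45519/22850.

m = -1.486, b = -1.992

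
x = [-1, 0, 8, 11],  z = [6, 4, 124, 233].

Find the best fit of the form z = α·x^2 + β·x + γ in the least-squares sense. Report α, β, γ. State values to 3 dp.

Sums needed: Σx^2·x^2 = 18738, Σx^2·x = 1842, Σx^2 = 186, Σx·x = 186, Σx = 18, Σ1 = 4.
Right-hand side: Σx^2·z = 36135, Σx·z = 3549, Σz = 367.
Row-reducing yields α = 1059/548, β = -233/548, γ = 521/137.

α = 1.932, β = -0.425, γ = 3.803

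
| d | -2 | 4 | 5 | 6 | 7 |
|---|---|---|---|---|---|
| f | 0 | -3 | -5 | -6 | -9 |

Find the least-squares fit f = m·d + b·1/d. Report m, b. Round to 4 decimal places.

The normal equations are: 130·m + 5·b = -136;  5·m + (70681/176400)·b = -113/28.
(Σd·d = 130, Σd·1/d = 5, Σ1/d·1/d = 70681/176400, Σd·f = -136, Σ1/d·f = -113/28.)
det = 130·(70681/176400) − 5² = 477853/17640.
m = ((-136)·(70681/176400) − 5·(-113/28))/(477853/17640) = -3026558/2389265; b = (130·(-113/28) − 5·(-136))/(477853/17640) = 2740500/477853.

m = -1.2667, b = 5.7350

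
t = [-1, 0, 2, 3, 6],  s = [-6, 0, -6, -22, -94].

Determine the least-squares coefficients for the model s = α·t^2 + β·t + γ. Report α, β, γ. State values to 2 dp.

α = -3.00, β = 2.33, γ = -0.27

Sums needed: Σt^2·t^2 = 1394, Σt^2·t = 250, Σt^2 = 50, Σt·t = 50, Σt = 10, Σ1 = 5.
And Σt^2·s = -3612, Σt·s = -636, Σs = -128.
So MᵀM·[α, β, γ]ᵀ = Mᵀs: [[1394, 250, 50]; [250, 50, 10]; [50, 10, 5]]·[α, β, γ]ᵀ = [-3612, -636, -128]ᵀ.
Inverting the 3×3 Gram matrix, [α, β, γ]ᵀ = [-3, 7/3, -4/15]ᵀ.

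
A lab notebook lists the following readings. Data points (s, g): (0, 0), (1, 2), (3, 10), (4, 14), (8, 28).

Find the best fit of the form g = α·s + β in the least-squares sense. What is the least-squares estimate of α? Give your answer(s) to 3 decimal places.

Compute the Gram sums: Σs·s = 90, Σs = 16, Σ1 = 5.
Right-hand side: Σs·g = 312, Σg = 54.
Δ = 90·5 − 16² = 194.
α = (312·5 − 16·54)/194 = 348/97; β = (90·54 − 16·312)/194 = -66/97.

α = 3.588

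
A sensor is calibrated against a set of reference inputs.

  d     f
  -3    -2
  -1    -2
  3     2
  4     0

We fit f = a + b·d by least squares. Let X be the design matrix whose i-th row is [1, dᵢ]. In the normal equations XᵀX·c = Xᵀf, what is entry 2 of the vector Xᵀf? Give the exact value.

Entry 2 ↔ basis d, so (Xᵀf)_{2} = Σᵢ (d)·fᵢ = (-3)·(-2) + (-1)·(-2) + (3)·(2) + (4)·(0) = 14.

14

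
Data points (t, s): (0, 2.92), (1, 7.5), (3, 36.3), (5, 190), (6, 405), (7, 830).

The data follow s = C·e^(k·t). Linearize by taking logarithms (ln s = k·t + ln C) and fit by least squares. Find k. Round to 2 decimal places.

With ln sᵢ as the transformed response and tᵢ as the regressor:
Σt = 22.0000, Σ(t)² = 120.0000, Σln s = 24.6506, Σt·ln s = 122.0988.
Equations: 120.0000·k + 22.0000·ln C = 122.0988;  22.0000·k + 6·ln C = 24.6506.
Solving (det = 236.0000): k = 0.80627, ln C = 1.15213.

k = 0.81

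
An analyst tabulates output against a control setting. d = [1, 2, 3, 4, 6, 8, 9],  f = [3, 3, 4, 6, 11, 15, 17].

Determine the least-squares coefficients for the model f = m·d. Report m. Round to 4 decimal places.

Normal-equation sums: Σd·d = 211.
And Σd·f = 384.
So XᵀX·[m]ᵀ = Xᵀf: [[211]]·[m]ᵀ = [384]ᵀ.
Hence m = 384 / 211 ≈ 1.81991.

m = 1.8199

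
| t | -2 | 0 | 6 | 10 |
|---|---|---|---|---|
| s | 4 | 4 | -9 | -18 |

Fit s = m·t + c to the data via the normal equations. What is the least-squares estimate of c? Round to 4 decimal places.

c = 2.0000

Normal-equation sums: Σt·t = 140, Σt = 14, Σ1 = 4.
And Σt·s = -242, Σs = -19.
Normal equations: [[140, 14]; [14, 4]]·[m, c]ᵀ = [-242, -19]ᵀ.
det = 140·4 − 14² = 364.
m = ((-242)·4 − 14·(-19))/364 = -27/14; c = (140·(-19) − 14·(-242))/364 = 2.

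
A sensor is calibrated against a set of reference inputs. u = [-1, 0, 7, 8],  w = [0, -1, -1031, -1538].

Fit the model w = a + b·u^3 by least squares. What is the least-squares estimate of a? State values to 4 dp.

With design matrix A, AᵀA = [[4, 854]; [854, 379794]] and Aᵀw = [-2570, -1141089]ᵀ.
Δ = 4·379794 − 854² = 789860.
a = ((-2570)·379794 − 854·(-1141089))/789860 = -790287/394930; b = (4·(-1141089) − 854·(-2570))/789860 = -592394/197465.

a = -2.0011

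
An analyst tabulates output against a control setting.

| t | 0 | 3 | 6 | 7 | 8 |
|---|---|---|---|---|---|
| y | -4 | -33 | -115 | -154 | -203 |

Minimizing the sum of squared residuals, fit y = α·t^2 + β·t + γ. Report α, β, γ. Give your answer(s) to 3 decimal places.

From the data, Σt^2·t^2 = 7874, Σt^2·t = 1098, Σt^2 = 158, Σt·t = 158, Σt = 24, Σ1 = 5.
Right-hand side: Σt^2·y = -24975, Σt·y = -3491, Σy = -509.
So XᵀX·[α, β, γ]ᵀ = Xᵀy: [[7874, 1098, 158]; [1098, 158, 24]; [158, 24, 5]]·[α, β, γ]ᵀ = [-24975, -3491, -509]ᵀ.
Inverting the 3×3 Gram matrix, [α, β, γ]ᵀ = [-3857/1248, 17/416, -2705/624]ᵀ.

α = -3.091, β = 0.041, γ = -4.335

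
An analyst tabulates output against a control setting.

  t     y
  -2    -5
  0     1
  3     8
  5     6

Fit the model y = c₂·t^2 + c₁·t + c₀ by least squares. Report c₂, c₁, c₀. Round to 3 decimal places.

From the data, Σt^2·t^2 = 722, Σt^2·t = 144, Σt^2 = 38, Σt·t = 38, Σt = 6, Σ1 = 4.
Right-hand side: Σt^2·y = 202, Σt·y = 64, Σy = 10.
Row-reducing yields c₂ = -2/5, c₁ = 419/145, c₀ = 57/29.

c₂ = -0.400, c₁ = 2.890, c₀ = 1.966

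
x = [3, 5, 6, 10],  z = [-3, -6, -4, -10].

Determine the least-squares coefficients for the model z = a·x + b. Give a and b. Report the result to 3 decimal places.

a = -0.962, b = 0.019

The normal system MᵀM·[a, b]ᵀ = Mᵀz is [[170, 24]; [24, 4]]·[a, b]ᵀ = [-163, -23]ᵀ.
Eliminating b: 4·(row 1) − 24·(row 2) gives 104·a = 4·(-163) − 24·(-23) = -100, so a = -25/26.
Then b = ((-23) − 24·(-25/26))/4 = 1/52.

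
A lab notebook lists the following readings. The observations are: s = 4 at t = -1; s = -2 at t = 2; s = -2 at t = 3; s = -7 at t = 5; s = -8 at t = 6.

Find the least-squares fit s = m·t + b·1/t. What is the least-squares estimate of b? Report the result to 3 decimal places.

b = -1.765

The normal system AᵀA·[m, b]ᵀ = Aᵀs is [[75, 5]; [5, 643/450]]·[m, b]ᵀ = [-97, -42/5]ᵀ.
Eliminating b: (643/450)·(row 1) − 5·(row 2) gives (493/6)·m = (643/450)·(-97) − 5·(-42/5) = -43471/450, so m = -1499/1275.
Then b = ((-42/5) − 5·(-1499/1275))/(643/450) = -30/17.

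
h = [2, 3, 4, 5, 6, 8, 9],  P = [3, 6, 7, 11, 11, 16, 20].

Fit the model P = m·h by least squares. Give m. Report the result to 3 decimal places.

m = 2.047

Sums needed: Σh·h = 235.
For XᵀP: Σh·P = 481.
Hence m = 481 / 235 ≈ 2.04681.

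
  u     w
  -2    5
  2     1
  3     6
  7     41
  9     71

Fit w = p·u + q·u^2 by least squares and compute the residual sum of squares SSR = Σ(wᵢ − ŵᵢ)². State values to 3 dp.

SSR = 1.865

The normal system XᵀX·[p, q]ᵀ = Xᵀw is [[147, 1099]; [1099, 9075]]·[p, q]ᵀ = [936, 7838]ᵀ.
det = 147·9075 − 1099² = 126224.
p = (936·9075 − 1099·7838)/126224 = -59881/63112; q = (147·7838 − 1099·936)/126224 = 8823/9016.
Residuals: -25623/31556, -1395/1372, 1233/31556, -1395/4508, 2155/7889; SSR = 58853/31556.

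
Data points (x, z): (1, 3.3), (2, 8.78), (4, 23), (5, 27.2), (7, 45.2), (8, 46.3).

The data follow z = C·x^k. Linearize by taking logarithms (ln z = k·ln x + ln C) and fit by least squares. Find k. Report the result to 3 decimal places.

With ln zᵢ as the transformed response and ln xᵢ as the regressor:
Σln x = 7.7142, Σ(ln x)² = 13.1032, Σln z = 17.4513, Σln x·ln z = 26.5599.
Equations: 13.1032·k + 7.7142·ln C = 26.5599;  7.7142·k + 6·ln C = 17.4513.
Solving (det = 19.1098): k = 1.29439, ln C = 1.24435.

k = 1.294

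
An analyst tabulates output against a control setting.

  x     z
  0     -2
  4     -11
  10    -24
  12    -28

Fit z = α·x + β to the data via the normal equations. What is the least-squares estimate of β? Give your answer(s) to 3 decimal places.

From the data, Σx·x = 260, Σx = 26, Σ1 = 4.
And Σx·z = -620, Σz = -65.
MᵀM·[α, β]ᵀ = Mᵀz becomes [[260, 26]; [26, 4]]·[α, β]ᵀ = [-620, -65]ᵀ.
Δ = 260·4 − 26² = 364.
α = ((-620)·4 − 26·(-65))/364 = -395/182; β = (260·(-65) − 26·(-620))/364 = -15/7.

β = -2.143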